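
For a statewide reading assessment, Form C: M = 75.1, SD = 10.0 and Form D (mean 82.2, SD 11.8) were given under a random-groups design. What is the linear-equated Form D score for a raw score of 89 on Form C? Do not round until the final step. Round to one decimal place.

98.6

Linear equating: y = (SD_Y/SD_X)(x − M_X) + M_Y
y = (11.8/10.0)(89 − 75.1) + 82.2
y = 1.180000 × 13.9 + 82.2 = 16.4020 + 82.2 = 98.6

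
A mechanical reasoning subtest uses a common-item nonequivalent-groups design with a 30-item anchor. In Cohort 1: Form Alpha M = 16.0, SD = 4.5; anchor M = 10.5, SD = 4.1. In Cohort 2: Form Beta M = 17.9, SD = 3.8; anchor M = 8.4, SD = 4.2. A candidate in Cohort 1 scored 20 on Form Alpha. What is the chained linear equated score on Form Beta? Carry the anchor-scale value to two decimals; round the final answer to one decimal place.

23.1

Form Alpha → anchor (Cohort 1): v = (4.1/4.5)(20 − 16.0) + 10.5 = 14.14
anchor → Form Beta (Cohort 2): y = (3.8/4.2)(14.14 − 8.4) + 17.9 = 23.1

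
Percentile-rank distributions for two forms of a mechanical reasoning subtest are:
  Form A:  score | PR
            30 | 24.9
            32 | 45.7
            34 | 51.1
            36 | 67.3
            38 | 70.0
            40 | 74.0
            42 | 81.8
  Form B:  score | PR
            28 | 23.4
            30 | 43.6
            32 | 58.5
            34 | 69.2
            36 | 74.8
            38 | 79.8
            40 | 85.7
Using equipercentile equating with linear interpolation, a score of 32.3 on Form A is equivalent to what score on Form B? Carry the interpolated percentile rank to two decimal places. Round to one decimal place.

30.4

PR of 32.3 on Form A: 45.7 + (32.3 − 32)/(34 − 32) × (51.1 − 45.7) = 46.51
On Form B, PR 46.51 falls between score 30 (PR 43.6) and 32 (PR 58.5).
Interpolate: 30 + (46.51 − 43.6)/(58.5 − 43.6) × (32 − 30) = 30.4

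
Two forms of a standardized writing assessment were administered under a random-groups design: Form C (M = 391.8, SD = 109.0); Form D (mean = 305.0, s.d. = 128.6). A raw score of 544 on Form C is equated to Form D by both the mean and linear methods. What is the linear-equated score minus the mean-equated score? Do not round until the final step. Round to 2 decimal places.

Mean-equated: 544 + (305.0 − 391.8) = 457.20
Linear-equated: (128.6/109.0)(544 − 391.8) + 305.0 = 484.568
Difference = 484.568 − 457.20 = 27.37

27.37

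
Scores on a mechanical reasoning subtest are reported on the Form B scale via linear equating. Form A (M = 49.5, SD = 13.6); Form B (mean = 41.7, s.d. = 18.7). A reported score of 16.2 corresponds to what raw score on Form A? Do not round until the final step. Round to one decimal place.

Invert y = (SD_Y/SD_X)(x − M_X) + M_Y:
x = (SD_X/SD_Y)(y − M_Y) + M_X = (13.6/18.7)(16.2 − 41.7) + 49.5
x = 0.727273 × -25.500 + 49.5 = 31.0

31.0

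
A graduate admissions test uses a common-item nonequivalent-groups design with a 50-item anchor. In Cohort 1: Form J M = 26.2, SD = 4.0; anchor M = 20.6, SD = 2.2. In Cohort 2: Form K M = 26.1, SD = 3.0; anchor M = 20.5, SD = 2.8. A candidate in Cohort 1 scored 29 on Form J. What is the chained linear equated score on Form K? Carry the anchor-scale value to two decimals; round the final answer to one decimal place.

Form J → anchor (Cohort 1): v = (2.2/4.0)(29 − 26.2) + 20.6 = 22.14
anchor → Form K (Cohort 2): y = (3.0/2.8)(22.14 − 20.5) + 26.1 = 27.9

27.9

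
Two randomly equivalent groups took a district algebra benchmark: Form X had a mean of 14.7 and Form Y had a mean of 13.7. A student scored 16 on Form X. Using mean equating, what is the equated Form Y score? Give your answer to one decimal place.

15.0

Mean equating: y = x + (M_Y − M_X) = 16 + (13.7 − 14.7) = 15.0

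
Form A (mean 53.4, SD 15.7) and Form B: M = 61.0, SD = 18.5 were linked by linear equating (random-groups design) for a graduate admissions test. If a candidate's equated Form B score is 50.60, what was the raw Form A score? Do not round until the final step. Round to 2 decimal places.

Invert y = (SD_Y/SD_X)(x − M_X) + M_Y:
x = (SD_X/SD_Y)(y − M_Y) + M_X = (15.7/18.5)(50.60 − 61.0) + 53.4
x = 0.848649 × -10.400 + 53.4 = 44.57

44.57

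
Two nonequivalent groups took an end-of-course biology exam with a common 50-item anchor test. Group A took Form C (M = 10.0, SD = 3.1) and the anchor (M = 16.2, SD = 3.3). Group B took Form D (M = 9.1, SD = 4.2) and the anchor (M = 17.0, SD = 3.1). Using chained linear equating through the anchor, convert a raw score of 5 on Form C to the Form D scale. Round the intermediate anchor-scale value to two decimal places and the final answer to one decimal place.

Form C → anchor (Group A): v = (3.3/3.1)(5 − 10.0) + 16.2 = 10.88
anchor → Form D (Group B): y = (4.2/3.1)(10.88 − 17.0) + 9.1 = 0.8

0.8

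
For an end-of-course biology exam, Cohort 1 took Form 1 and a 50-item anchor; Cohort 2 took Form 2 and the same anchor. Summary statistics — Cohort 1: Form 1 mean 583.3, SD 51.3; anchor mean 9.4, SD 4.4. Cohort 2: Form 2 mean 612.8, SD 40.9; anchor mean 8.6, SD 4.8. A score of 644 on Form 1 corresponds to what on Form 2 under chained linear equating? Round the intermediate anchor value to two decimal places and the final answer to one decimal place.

664.0

Form 1 → anchor (Cohort 1): v = (4.4/51.3)(644 − 583.3) + 9.4 = 14.61
anchor → Form 2 (Cohort 2): y = (40.9/4.8)(14.61 − 8.6) + 612.8 = 664.0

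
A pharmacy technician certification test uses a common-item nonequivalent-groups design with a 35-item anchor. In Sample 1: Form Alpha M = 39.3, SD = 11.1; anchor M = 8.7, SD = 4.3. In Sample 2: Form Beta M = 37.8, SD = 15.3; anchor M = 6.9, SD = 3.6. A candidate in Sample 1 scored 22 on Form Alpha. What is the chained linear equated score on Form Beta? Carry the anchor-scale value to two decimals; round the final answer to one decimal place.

Form Alpha → anchor (Sample 1): v = (4.3/11.1)(22 − 39.3) + 8.7 = 2.00
anchor → Form Beta (Sample 2): y = (15.3/3.6)(2.00 − 6.9) + 37.8 = 17.0

17.0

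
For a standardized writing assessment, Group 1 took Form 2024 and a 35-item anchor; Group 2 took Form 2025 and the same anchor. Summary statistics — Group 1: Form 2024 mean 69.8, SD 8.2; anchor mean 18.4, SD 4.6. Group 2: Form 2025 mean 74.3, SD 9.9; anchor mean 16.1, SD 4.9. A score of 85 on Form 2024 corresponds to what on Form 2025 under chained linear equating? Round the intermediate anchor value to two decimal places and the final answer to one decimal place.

Form 2024 → anchor (Group 1): v = (4.6/8.2)(85 − 69.8) + 18.4 = 26.93
anchor → Form 2025 (Group 2): y = (9.9/4.9)(26.93 − 16.1) + 74.3 = 96.2

96.2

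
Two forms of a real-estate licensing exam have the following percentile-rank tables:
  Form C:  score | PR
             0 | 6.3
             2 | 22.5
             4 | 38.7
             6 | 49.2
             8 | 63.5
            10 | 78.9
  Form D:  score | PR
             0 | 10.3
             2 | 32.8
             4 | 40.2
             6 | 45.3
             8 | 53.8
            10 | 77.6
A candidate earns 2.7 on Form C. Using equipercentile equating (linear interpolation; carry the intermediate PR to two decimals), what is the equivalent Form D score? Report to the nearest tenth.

PR of 2.7 on Form C: 22.5 + (2.7 − 2)/(4 − 2) × (38.7 − 22.5) = 28.17
On Form D, PR 28.17 falls between score 0 (PR 10.3) and 2 (PR 32.8).
Interpolate: 0 + (28.17 − 10.3)/(32.8 − 10.3) × (2 − 0) = 1.6

1.6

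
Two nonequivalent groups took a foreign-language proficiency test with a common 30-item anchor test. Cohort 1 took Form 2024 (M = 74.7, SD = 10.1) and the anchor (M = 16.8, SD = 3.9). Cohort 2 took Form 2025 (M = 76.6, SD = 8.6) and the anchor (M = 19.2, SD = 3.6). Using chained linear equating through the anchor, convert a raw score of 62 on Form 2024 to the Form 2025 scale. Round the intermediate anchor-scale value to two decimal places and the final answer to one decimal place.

Form 2024 → anchor (Cohort 1): v = (3.9/10.1)(62 − 74.7) + 16.8 = 11.90
anchor → Form 2025 (Cohort 2): y = (8.6/3.6)(11.90 − 19.2) + 76.6 = 59.2

59.2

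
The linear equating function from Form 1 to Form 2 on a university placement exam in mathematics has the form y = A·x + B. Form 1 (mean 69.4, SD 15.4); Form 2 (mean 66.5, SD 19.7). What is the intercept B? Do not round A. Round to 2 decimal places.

A = SD_Y / SD_X = 19.7 / 15.4 = 1.279221
B = M_Y − A·M_X = 66.5 − 1.279221 × 69.4 = -22.28

-22.28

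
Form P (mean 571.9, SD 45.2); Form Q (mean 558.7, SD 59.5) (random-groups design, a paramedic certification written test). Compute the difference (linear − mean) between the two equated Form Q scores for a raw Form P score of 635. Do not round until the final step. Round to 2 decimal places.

19.96

Mean-equated: 635 + (558.7 − 571.9) = 621.80
Linear-equated: (59.5/45.2)(635 − 571.9) + 558.7 = 641.763
Difference = 641.763 − 621.80 = 19.96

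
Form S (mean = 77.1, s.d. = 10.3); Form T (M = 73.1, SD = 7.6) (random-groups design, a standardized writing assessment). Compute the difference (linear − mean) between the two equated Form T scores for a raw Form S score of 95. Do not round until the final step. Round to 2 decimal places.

-4.69

Mean-equated: 95 + (73.1 − 77.1) = 91.00
Linear-equated: (7.6/10.3)(95 − 77.1) + 73.1 = 86.308
Difference = 86.308 − 91.00 = -4.69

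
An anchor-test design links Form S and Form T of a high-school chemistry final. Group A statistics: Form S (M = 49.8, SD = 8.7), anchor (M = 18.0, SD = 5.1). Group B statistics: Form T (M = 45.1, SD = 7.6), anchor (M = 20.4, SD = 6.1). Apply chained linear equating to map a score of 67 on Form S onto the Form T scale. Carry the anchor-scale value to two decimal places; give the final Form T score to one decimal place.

Form S → anchor (Group A): v = (5.1/8.7)(67 − 49.8) + 18.0 = 28.08
anchor → Form T (Group B): y = (7.6/6.1)(28.08 − 20.4) + 45.1 = 54.7

54.7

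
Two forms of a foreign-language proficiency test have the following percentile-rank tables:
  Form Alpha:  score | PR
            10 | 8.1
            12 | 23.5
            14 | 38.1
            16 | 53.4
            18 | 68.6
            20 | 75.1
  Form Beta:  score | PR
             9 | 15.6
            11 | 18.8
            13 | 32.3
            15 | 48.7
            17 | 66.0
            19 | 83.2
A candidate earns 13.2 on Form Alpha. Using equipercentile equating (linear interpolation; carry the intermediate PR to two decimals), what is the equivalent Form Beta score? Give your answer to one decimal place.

13.0

PR of 13.2 on Form Alpha: 23.5 + (13.2 − 12)/(14 − 12) × (38.1 − 23.5) = 32.26
On Form Beta, PR 32.26 falls between score 11 (PR 18.8) and 13 (PR 32.3).
Interpolate: 11 + (32.26 − 18.8)/(32.3 − 18.8) × (13 − 11) = 13.0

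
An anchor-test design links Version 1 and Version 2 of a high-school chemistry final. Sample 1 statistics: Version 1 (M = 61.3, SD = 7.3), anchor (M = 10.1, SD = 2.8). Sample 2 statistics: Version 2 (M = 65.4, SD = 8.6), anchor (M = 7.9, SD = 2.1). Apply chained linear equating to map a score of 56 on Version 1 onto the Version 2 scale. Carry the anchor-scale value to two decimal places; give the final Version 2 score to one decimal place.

Version 1 → anchor (Sample 1): v = (2.8/7.3)(56 − 61.3) + 10.1 = 8.07
anchor → Version 2 (Sample 2): y = (8.6/2.1)(8.07 − 7.9) + 65.4 = 66.1

66.1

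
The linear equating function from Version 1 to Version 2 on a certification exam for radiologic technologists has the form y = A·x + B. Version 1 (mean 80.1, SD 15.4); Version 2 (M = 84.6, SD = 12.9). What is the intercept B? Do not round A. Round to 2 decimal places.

A = SD_Y / SD_X = 12.9 / 15.4 = 0.837662
B = M_Y − A·M_X = 84.6 − 0.837662 × 80.1 = 17.50

17.50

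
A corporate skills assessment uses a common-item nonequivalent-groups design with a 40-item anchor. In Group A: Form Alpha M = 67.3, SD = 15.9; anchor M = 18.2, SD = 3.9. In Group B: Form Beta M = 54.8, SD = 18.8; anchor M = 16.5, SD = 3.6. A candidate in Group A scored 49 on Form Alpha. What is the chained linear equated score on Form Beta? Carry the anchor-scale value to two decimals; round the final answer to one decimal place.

Form Alpha → anchor (Group A): v = (3.9/15.9)(49 − 67.3) + 18.2 = 13.71
anchor → Form Beta (Group B): y = (18.8/3.6)(13.71 − 16.5) + 54.8 = 40.2

40.2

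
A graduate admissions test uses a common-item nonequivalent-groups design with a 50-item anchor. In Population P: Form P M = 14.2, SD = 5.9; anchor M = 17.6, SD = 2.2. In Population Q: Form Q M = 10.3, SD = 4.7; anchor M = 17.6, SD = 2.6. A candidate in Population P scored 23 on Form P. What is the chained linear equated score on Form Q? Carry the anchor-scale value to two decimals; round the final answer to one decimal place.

Form P → anchor (Population P): v = (2.2/5.9)(23 − 14.2) + 17.6 = 20.88
anchor → Form Q (Population Q): y = (4.7/2.6)(20.88 − 17.6) + 10.3 = 16.2

16.2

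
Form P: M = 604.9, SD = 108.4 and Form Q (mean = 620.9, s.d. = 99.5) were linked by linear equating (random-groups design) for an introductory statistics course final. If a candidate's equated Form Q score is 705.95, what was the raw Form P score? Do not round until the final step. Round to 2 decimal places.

697.56

Invert y = (SD_Y/SD_X)(x − M_X) + M_Y:
x = (SD_X/SD_Y)(y − M_Y) + M_X = (108.4/99.5)(705.95 − 620.9) + 604.9
x = 1.089447 × 85.050 + 604.9 = 697.56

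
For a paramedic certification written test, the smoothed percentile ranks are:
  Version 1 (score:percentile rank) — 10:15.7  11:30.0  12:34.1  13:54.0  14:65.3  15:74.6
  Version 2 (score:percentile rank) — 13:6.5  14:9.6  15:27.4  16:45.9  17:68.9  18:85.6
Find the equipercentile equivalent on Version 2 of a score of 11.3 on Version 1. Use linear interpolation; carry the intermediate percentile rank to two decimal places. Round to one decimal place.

15.2

PR of 11.3 on Version 1: 30.0 + (11.3 − 11)/(12 − 11) × (34.1 − 30.0) = 31.23
On Version 2, PR 31.23 falls between score 15 (PR 27.4) and 16 (PR 45.9).
Interpolate: 15 + (31.23 − 27.4)/(45.9 − 27.4) × (16 − 15) = 15.2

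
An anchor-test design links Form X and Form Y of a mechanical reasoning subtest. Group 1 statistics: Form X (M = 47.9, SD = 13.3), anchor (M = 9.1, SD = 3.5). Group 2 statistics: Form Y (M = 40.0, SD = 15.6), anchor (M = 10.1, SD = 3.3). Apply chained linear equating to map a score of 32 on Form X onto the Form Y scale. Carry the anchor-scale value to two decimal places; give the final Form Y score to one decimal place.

15.5

Form X → anchor (Group 1): v = (3.5/13.3)(32 − 47.9) + 9.1 = 4.92
anchor → Form Y (Group 2): y = (15.6/3.3)(4.92 − 10.1) + 40.0 = 15.5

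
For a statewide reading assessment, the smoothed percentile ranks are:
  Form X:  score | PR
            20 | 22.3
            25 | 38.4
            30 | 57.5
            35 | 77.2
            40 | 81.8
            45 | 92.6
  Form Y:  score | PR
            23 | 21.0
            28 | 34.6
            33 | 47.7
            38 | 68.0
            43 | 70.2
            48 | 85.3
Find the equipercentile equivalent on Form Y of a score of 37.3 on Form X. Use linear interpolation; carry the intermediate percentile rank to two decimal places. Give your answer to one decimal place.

PR of 37.3 on Form X: 77.2 + (37.3 − 35)/(40 − 35) × (81.8 − 77.2) = 79.32
On Form Y, PR 79.32 falls between score 43 (PR 70.2) and 48 (PR 85.3).
Interpolate: 43 + (79.32 − 70.2)/(85.3 − 70.2) × (48 − 43) = 46.0

46.0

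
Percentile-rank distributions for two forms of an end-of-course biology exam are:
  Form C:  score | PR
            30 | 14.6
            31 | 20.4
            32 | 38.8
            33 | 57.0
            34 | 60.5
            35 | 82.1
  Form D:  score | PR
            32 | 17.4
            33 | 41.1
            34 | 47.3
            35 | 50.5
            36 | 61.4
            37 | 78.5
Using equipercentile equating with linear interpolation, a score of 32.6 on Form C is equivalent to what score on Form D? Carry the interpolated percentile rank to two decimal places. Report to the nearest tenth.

34.8

PR of 32.6 on Form C: 38.8 + (32.6 − 32)/(33 − 32) × (57.0 − 38.8) = 49.72
On Form D, PR 49.72 falls between score 34 (PR 47.3) and 35 (PR 50.5).
Interpolate: 34 + (49.72 − 47.3)/(50.5 − 47.3) × (35 − 34) = 34.8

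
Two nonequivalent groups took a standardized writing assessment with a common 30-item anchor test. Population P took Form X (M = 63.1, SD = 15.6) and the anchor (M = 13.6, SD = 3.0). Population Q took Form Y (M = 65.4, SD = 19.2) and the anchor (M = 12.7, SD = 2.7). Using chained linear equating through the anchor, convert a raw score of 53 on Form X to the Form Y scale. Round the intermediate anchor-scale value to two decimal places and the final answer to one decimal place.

58.0

Form X → anchor (Population P): v = (3.0/15.6)(53 − 63.1) + 13.6 = 11.66
anchor → Form Y (Population Q): y = (19.2/2.7)(11.66 − 12.7) + 65.4 = 58.0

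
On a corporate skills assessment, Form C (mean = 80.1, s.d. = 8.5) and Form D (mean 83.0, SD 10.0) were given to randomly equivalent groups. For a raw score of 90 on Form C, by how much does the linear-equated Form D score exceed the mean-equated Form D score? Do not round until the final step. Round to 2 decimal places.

1.75

Mean-equated: 90 + (83.0 − 80.1) = 92.90
Linear-equated: (10.0/8.5)(90 − 80.1) + 83.0 = 94.647
Difference = 94.647 − 92.90 = 1.75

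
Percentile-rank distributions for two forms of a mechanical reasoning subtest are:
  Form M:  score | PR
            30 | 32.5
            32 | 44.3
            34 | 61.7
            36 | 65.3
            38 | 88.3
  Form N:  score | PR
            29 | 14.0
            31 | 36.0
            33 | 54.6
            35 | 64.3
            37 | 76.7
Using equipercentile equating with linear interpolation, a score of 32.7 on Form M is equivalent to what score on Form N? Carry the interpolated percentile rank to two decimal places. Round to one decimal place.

32.5

PR of 32.7 on Form M: 44.3 + (32.7 − 32)/(34 − 32) × (61.7 − 44.3) = 50.39
On Form N, PR 50.39 falls between score 31 (PR 36.0) and 33 (PR 54.6).
Interpolate: 31 + (50.39 − 36.0)/(54.6 − 36.0) × (33 − 31) = 32.5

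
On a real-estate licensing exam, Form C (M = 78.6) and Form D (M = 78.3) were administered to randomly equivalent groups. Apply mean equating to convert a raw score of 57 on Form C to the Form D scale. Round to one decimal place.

Mean equating: y = x + (M_Y − M_X) = 57 + (78.3 − 78.6) = 56.7

56.7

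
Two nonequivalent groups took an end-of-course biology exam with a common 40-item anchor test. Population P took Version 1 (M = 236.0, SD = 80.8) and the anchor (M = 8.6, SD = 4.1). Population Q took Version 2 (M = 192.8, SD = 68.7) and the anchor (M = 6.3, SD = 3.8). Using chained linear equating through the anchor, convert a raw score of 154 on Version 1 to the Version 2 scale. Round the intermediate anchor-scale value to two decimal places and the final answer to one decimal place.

Version 1 → anchor (Population P): v = (4.1/80.8)(154 − 236.0) + 8.6 = 4.44
anchor → Version 2 (Population Q): y = (68.7/3.8)(4.44 − 6.3) + 192.8 = 159.2

159.2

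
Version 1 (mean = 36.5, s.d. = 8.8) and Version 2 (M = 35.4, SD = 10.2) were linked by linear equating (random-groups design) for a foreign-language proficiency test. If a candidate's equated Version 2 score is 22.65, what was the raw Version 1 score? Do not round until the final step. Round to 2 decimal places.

Invert y = (SD_Y/SD_X)(x − M_X) + M_Y:
x = (SD_X/SD_Y)(y − M_Y) + M_X = (8.8/10.2)(22.65 − 35.4) + 36.5
x = 0.862745 × -12.750 + 36.5 = 25.50

25.50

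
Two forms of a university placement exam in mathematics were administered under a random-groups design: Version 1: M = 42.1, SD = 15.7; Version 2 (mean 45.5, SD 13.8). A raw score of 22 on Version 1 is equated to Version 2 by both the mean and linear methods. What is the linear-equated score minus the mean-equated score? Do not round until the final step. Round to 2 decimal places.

Mean-equated: 22 + (45.5 − 42.1) = 25.40
Linear-equated: (13.8/15.7)(22 − 42.1) + 45.5 = 27.832
Difference = 27.832 − 25.40 = 2.43

2.43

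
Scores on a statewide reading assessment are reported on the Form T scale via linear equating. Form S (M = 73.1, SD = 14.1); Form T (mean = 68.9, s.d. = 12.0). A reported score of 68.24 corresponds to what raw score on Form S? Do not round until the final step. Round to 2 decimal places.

Invert y = (SD_Y/SD_X)(x − M_X) + M_Y:
x = (SD_X/SD_Y)(y − M_Y) + M_X = (14.1/12.0)(68.24 − 68.9) + 73.1
x = 1.175000 × -0.660 + 73.1 = 72.32

72.32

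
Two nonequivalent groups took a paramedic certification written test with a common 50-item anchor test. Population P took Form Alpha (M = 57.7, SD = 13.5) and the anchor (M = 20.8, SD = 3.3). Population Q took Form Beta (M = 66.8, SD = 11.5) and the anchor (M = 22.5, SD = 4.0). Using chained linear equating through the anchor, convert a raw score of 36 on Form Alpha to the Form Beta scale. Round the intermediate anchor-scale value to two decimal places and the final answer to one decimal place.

Form Alpha → anchor (Population P): v = (3.3/13.5)(36 − 57.7) + 20.8 = 15.50
anchor → Form Beta (Population Q): y = (11.5/4.0)(15.50 − 22.5) + 66.8 = 46.7

46.7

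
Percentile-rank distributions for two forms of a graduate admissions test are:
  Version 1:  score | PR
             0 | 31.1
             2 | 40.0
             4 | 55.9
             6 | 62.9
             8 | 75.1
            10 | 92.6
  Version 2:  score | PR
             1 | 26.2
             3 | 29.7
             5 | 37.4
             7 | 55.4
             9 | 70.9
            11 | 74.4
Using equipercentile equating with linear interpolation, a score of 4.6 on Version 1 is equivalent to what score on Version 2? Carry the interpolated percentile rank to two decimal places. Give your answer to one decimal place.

7.3

PR of 4.6 on Version 1: 55.9 + (4.6 − 4)/(6 − 4) × (62.9 − 55.9) = 58.00
On Version 2, PR 58.00 falls between score 7 (PR 55.4) and 9 (PR 70.9).
Interpolate: 7 + (58.00 − 55.4)/(70.9 − 55.4) × (9 − 7) = 7.3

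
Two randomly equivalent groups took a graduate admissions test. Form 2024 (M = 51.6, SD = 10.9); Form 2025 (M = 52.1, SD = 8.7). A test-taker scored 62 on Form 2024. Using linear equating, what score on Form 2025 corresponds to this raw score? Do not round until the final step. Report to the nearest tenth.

Linear equating: y = (SD_Y/SD_X)(x − M_X) + M_Y
y = (8.7/10.9)(62 − 51.6) + 52.1
y = 0.798165 × 10.4 + 52.1 = 8.3009 + 52.1 = 60.4

60.4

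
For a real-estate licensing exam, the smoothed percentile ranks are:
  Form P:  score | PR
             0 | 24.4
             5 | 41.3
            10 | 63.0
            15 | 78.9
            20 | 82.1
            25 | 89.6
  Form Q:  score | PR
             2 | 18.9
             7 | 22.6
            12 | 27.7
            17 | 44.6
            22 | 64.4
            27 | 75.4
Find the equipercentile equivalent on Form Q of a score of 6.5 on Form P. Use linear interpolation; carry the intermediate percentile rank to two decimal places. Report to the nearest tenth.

17.8

PR of 6.5 on Form P: 41.3 + (6.5 − 5)/(10 − 5) × (63.0 − 41.3) = 47.81
On Form Q, PR 47.81 falls between score 17 (PR 44.6) and 22 (PR 64.4).
Interpolate: 17 + (47.81 − 44.6)/(64.4 − 44.6) × (22 − 17) = 17.8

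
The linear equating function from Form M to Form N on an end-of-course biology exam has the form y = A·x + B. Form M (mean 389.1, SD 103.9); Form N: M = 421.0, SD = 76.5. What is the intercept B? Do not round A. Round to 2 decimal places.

134.51

A = SD_Y / SD_X = 76.5 / 103.9 = 0.736285
B = M_Y − A·M_X = 421.0 − 0.736285 × 389.1 = 134.51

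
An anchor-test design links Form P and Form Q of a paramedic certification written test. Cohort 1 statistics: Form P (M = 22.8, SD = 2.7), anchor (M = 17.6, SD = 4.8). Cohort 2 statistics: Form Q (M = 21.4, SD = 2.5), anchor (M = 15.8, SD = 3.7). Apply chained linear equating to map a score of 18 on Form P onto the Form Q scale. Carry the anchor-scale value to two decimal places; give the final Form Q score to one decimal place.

Form P → anchor (Cohort 1): v = (4.8/2.7)(18 − 22.8) + 17.6 = 9.07
anchor → Form Q (Cohort 2): y = (2.5/3.7)(9.07 − 15.8) + 21.4 = 16.9

16.9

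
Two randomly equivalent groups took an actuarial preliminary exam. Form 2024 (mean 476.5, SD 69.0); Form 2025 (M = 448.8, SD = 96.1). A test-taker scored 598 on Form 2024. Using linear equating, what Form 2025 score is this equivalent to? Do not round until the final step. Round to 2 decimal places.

618.02

Linear equating: y = (SD_Y/SD_X)(x − M_X) + M_Y
y = (96.1/69.0)(598 − 476.5) + 448.8
y = 1.392754 × 121.5 + 448.8 = 169.2196 + 448.8 = 618.02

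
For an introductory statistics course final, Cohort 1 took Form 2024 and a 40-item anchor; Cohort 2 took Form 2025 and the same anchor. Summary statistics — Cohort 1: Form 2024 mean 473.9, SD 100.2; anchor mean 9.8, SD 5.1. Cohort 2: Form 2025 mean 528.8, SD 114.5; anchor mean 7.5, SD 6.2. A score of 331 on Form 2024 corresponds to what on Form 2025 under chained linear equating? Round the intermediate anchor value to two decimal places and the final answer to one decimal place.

Form 2024 → anchor (Cohort 1): v = (5.1/100.2)(331 − 473.9) + 9.8 = 2.53
anchor → Form 2025 (Cohort 2): y = (114.5/6.2)(2.53 − 7.5) + 528.8 = 437.0

437.0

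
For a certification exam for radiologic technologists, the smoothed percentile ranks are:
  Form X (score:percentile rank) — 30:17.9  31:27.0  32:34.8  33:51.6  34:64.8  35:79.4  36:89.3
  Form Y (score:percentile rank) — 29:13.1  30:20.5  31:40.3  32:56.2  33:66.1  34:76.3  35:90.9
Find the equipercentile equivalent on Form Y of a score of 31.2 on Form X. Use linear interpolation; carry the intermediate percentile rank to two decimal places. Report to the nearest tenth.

30.4

PR of 31.2 on Form X: 27.0 + (31.2 − 31)/(32 − 31) × (34.8 − 27.0) = 28.56
On Form Y, PR 28.56 falls between score 30 (PR 20.5) and 31 (PR 40.3).
Interpolate: 30 + (28.56 − 20.5)/(40.3 − 20.5) × (31 − 30) = 30.4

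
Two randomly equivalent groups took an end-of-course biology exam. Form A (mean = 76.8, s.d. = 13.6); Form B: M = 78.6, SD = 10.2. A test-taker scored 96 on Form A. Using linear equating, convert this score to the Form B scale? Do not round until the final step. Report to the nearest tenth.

93.0

Linear equating: y = (SD_Y/SD_X)(x − M_X) + M_Y
y = (10.2/13.6)(96 − 76.8) + 78.6
y = 0.750000 × 19.2 + 78.6 = 14.4000 + 78.6 = 93.0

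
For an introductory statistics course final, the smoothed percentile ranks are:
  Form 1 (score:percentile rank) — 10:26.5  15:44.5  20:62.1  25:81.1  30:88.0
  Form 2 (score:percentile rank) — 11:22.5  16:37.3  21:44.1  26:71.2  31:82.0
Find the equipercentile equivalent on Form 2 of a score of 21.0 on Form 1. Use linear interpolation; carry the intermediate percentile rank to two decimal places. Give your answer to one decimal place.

25.0

PR of 21.0 on Form 1: 62.1 + (21.0 − 20)/(25 − 20) × (81.1 − 62.1) = 65.90
On Form 2, PR 65.90 falls between score 21 (PR 44.1) and 26 (PR 71.2).
Interpolate: 21 + (65.90 − 44.1)/(71.2 − 44.1) × (26 − 21) = 25.0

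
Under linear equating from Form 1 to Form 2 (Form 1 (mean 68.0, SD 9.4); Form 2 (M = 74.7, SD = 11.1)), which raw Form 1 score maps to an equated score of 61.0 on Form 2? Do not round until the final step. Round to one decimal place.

Invert y = (SD_Y/SD_X)(x − M_X) + M_Y:
x = (SD_X/SD_Y)(y − M_Y) + M_X = (9.4/11.1)(61.0 − 74.7) + 68.0
x = 0.846847 × -13.700 + 68.0 = 56.4

56.4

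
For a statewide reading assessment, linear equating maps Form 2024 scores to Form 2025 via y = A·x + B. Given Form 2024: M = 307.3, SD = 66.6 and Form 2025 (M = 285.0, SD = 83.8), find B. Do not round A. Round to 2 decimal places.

A = SD_Y / SD_X = 83.8 / 66.6 = 1.258258
B = M_Y − A·M_X = 285.0 − 1.258258 × 307.3 = -101.66

-101.66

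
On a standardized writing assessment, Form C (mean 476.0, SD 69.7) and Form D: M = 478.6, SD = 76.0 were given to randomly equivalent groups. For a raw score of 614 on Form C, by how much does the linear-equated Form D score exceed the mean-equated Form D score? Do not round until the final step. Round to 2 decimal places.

Mean-equated: 614 + (478.6 − 476.0) = 616.60
Linear-equated: (76.0/69.7)(614 − 476.0) + 478.6 = 629.073
Difference = 629.073 − 616.60 = 12.47

12.47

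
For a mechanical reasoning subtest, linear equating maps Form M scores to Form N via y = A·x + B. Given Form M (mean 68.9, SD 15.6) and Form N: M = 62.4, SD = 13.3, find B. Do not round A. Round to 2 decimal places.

A = SD_Y / SD_X = 13.3 / 15.6 = 0.852564
B = M_Y − A·M_X = 62.4 − 0.852564 × 68.9 = 3.66

3.66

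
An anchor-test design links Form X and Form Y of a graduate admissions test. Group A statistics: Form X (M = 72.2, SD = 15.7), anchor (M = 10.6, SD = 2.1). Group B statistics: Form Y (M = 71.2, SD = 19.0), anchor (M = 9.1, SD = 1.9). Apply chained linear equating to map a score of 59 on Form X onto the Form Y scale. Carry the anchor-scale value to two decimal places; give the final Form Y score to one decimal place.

68.5

Form X → anchor (Group A): v = (2.1/15.7)(59 − 72.2) + 10.6 = 8.83
anchor → Form Y (Group B): y = (19.0/1.9)(8.83 − 9.1) + 71.2 = 68.5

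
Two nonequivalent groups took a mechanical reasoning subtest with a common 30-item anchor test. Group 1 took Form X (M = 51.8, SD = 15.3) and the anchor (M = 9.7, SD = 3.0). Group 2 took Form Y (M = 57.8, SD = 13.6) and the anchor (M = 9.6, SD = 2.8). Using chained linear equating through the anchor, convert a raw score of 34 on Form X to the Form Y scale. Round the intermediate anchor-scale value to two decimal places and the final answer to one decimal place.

Form X → anchor (Group 1): v = (3.0/15.3)(34 − 51.8) + 9.7 = 6.21
anchor → Form Y (Group 2): y = (13.6/2.8)(6.21 − 9.6) + 57.8 = 41.3

41.3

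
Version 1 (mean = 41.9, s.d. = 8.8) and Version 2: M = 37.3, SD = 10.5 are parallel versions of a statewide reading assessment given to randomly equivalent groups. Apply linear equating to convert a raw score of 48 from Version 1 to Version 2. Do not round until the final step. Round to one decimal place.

Linear equating: y = (SD_Y/SD_X)(x − M_X) + M_Y
y = (10.5/8.8)(48 − 41.9) + 37.3
y = 1.193182 × 6.1 + 37.3 = 7.2784 + 37.3 = 44.6

44.6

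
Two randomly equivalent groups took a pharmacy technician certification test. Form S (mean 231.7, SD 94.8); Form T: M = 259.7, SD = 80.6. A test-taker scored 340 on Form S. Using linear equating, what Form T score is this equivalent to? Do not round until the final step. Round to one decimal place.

351.8

Linear equating: y = (SD_Y/SD_X)(x − M_X) + M_Y
y = (80.6/94.8)(340 − 231.7) + 259.7
y = 0.850211 × 108.3 + 259.7 = 92.0778 + 259.7 = 351.8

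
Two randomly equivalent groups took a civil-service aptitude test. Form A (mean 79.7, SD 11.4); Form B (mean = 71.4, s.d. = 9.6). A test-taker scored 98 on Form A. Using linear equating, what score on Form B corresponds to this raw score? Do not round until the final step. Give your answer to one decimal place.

86.8

Linear equating: y = (SD_Y/SD_X)(x − M_X) + M_Y
y = (9.6/11.4)(98 − 79.7) + 71.4
y = 0.842105 × 18.3 + 71.4 = 15.4105 + 71.4 = 86.8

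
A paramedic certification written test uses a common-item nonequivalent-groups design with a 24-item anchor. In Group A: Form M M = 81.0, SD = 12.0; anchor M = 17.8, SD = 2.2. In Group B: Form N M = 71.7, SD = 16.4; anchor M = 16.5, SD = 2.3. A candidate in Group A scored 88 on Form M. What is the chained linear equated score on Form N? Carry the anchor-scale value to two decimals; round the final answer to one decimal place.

Form M → anchor (Group A): v = (2.2/12.0)(88 − 81.0) + 17.8 = 19.08
anchor → Form N (Group B): y = (16.4/2.3)(19.08 − 16.5) + 71.7 = 90.1

90.1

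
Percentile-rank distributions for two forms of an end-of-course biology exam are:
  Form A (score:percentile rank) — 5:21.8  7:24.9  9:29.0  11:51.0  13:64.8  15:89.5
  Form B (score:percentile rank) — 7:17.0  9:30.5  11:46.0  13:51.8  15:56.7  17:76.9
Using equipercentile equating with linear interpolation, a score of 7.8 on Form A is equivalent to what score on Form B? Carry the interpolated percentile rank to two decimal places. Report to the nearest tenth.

PR of 7.8 on Form A: 24.9 + (7.8 − 7)/(9 − 7) × (29.0 − 24.9) = 26.54
On Form B, PR 26.54 falls between score 7 (PR 17.0) and 9 (PR 30.5).
Interpolate: 7 + (26.54 − 17.0)/(30.5 − 17.0) × (9 − 7) = 8.4

8.4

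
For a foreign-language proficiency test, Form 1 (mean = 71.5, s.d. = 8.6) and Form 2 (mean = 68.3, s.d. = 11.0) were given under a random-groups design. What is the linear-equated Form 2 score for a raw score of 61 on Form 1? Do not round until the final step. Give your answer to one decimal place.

Linear equating: y = (SD_Y/SD_X)(x − M_X) + M_Y
y = (11.0/8.6)(61 − 71.5) + 68.3
y = 1.279070 × -10.5 + 68.3 = -13.4302 + 68.3 = 54.9

54.9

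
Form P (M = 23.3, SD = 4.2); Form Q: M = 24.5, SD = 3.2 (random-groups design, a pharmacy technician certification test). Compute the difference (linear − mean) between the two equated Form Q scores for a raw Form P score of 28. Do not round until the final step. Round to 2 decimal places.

Mean-equated: 28 + (24.5 − 23.3) = 29.20
Linear-equated: (3.2/4.2)(28 − 23.3) + 24.5 = 28.081
Difference = 28.081 − 29.20 = -1.12

-1.12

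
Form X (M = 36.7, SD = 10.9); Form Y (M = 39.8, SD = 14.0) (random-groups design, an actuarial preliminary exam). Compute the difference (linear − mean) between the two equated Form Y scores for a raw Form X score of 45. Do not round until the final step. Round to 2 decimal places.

Mean-equated: 45 + (39.8 − 36.7) = 48.10
Linear-equated: (14.0/10.9)(45 − 36.7) + 39.8 = 50.461
Difference = 50.461 − 48.10 = 2.36

2.36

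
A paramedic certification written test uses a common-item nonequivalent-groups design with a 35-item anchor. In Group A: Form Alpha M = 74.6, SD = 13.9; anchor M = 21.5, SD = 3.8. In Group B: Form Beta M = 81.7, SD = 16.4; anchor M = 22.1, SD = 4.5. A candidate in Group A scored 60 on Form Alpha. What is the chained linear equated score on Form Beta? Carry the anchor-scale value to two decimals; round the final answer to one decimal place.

65.0

Form Alpha → anchor (Group A): v = (3.8/13.9)(60 − 74.6) + 21.5 = 17.51
anchor → Form Beta (Group B): y = (16.4/4.5)(17.51 − 22.1) + 81.7 = 65.0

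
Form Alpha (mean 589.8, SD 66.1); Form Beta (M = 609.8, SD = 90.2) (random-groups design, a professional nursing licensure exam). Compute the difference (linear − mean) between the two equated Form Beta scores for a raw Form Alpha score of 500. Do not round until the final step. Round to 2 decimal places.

-32.74

Mean-equated: 500 + (609.8 − 589.8) = 520.00
Linear-equated: (90.2/66.1)(500 − 589.8) + 609.8 = 487.259
Difference = 487.259 − 520.00 = -32.74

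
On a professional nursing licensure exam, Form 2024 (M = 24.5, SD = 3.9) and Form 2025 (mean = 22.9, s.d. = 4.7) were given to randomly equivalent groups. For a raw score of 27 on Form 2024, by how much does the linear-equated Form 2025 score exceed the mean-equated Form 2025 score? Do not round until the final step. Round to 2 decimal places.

Mean-equated: 27 + (22.9 − 24.5) = 25.40
Linear-equated: (4.7/3.9)(27 − 24.5) + 22.9 = 25.913
Difference = 25.913 − 25.40 = 0.51

0.51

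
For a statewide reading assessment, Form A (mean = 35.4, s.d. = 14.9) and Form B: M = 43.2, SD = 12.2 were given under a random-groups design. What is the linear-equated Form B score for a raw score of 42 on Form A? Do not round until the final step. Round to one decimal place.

48.6

Linear equating: y = (SD_Y/SD_X)(x − M_X) + M_Y
y = (12.2/14.9)(42 − 35.4) + 43.2
y = 0.818792 × 6.6 + 43.2 = 5.4040 + 43.2 = 48.6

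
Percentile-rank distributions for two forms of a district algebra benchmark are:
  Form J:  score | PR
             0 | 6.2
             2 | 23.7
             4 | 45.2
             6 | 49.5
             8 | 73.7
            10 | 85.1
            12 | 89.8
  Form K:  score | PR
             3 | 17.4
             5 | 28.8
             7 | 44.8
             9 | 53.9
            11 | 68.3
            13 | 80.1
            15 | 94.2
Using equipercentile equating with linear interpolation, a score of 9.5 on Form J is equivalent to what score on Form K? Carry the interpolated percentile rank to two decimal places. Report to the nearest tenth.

13.3

PR of 9.5 on Form J: 73.7 + (9.5 − 8)/(10 − 8) × (85.1 − 73.7) = 82.25
On Form K, PR 82.25 falls between score 13 (PR 80.1) and 15 (PR 94.2).
Interpolate: 13 + (82.25 − 80.1)/(94.2 − 80.1) × (15 − 13) = 13.3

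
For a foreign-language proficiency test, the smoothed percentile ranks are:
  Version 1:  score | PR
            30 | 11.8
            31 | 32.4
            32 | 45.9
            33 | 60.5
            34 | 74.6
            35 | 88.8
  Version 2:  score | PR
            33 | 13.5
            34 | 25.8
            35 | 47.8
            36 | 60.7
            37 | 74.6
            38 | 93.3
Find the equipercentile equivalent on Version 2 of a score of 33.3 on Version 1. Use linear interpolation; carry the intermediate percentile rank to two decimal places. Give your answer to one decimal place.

36.3

PR of 33.3 on Version 1: 60.5 + (33.3 − 33)/(34 − 33) × (74.6 − 60.5) = 64.73
On Version 2, PR 64.73 falls between score 36 (PR 60.7) and 37 (PR 74.6).
Interpolate: 36 + (64.73 − 60.7)/(74.6 − 60.7) × (37 − 36) = 36.3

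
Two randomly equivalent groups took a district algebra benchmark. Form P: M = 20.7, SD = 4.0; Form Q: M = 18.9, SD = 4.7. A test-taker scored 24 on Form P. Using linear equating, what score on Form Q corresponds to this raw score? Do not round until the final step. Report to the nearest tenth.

Linear equating: y = (SD_Y/SD_X)(x − M_X) + M_Y
y = (4.7/4.0)(24 − 20.7) + 18.9
y = 1.175000 × 3.3 + 18.9 = 3.8775 + 18.9 = 22.8

22.8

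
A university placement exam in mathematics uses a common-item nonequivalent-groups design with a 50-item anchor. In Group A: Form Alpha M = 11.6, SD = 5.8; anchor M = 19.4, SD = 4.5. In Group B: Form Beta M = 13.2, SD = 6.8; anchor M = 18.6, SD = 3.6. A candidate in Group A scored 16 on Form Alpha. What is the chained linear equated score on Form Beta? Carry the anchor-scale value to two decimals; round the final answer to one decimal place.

21.2

Form Alpha → anchor (Group A): v = (4.5/5.8)(16 − 11.6) + 19.4 = 22.81
anchor → Form Beta (Group B): y = (6.8/3.6)(22.81 − 18.6) + 13.2 = 21.2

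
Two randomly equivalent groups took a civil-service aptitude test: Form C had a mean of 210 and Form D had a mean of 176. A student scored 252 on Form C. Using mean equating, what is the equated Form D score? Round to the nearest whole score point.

218

Mean equating: y = x + (M_Y − M_X) = 252 + (176 − 210) = 218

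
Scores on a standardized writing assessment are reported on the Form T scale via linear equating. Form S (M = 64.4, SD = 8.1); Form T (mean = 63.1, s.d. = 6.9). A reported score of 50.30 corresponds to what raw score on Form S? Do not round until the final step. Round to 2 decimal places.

Invert y = (SD_Y/SD_X)(x − M_X) + M_Y:
x = (SD_X/SD_Y)(y − M_Y) + M_X = (8.1/6.9)(50.30 − 63.1) + 64.4
x = 1.173913 × -12.800 + 64.4 = 49.37

49.37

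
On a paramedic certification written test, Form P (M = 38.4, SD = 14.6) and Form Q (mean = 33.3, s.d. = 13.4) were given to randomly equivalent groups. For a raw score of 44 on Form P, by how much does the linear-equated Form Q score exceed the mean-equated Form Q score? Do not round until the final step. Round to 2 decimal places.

Mean-equated: 44 + (33.3 − 38.4) = 38.90
Linear-equated: (13.4/14.6)(44 − 38.4) + 33.3 = 38.440
Difference = 38.440 − 38.90 = -0.46

-0.46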